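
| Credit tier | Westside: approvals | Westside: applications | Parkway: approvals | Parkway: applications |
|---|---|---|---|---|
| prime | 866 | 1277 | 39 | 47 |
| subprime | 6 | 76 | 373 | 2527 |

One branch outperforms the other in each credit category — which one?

Prime: Westside 866/1277 = 67.8%, Parkway 39/47 = 83.0% → Parkway
Subprime: Westside 6/76 = 7.9%, Parkway 373/2527 = 14.8% → Parkway
Parkway has the higher rate in both groups.

Parkway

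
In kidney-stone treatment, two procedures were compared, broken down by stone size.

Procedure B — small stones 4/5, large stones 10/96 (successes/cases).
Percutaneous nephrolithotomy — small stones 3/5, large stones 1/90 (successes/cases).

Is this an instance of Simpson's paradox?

Small stones: Procedure B 4/5 = 80.0%, percutaneous nephrolithotomy 3/5 = 60.0% → Procedure B
Large stones: Procedure B 10/96 = 10.4%, percutaneous nephrolithotomy 1/90 = 1.1% → Procedure B
Overall: Procedure B 14/101 = 13.9%, percutaneous nephrolithotomy 4/95 = 4.2% → Procedure B
Procedure B wins overall and in every stone group — no reversal.

No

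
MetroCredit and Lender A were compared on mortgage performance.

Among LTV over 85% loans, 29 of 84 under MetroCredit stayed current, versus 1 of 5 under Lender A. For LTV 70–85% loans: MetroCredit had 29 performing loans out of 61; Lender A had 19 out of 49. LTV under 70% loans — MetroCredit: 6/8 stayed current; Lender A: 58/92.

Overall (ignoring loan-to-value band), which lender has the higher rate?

Lender A

LTV over 85%: MetroCredit 29/84 = 34.5%, Lender A 1/5 = 20.0% → MetroCredit
LTV 70–85%: MetroCredit 29/61 = 47.5%, Lender A 19/49 = 38.8% → MetroCredit
LTV under 70%: MetroCredit 6/8 = 75.0%, Lender A 58/92 = 63.0% → MetroCredit
Overall: MetroCredit 64/153 = 41.8%, Lender A 78/146 = 53.4% → Lender A
(MetroCredit wins every loan-to-value group but Lender A wins overall — MetroCredit's loans skew toward the low-rate LTV over 85% group.)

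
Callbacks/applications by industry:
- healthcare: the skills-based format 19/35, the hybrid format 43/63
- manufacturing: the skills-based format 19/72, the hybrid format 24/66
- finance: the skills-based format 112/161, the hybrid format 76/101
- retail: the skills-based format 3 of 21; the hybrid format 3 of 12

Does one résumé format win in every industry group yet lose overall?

No

Healthcare: the skills-based format 19/35 = 54.3%, the hybrid format 43/63 = 68.3% → the hybrid format
Manufacturing: the skills-based format 19/72 = 26.4%, the hybrid format 24/66 = 36.4% → the hybrid format
Finance: the skills-based format 112/161 = 69.6%, the hybrid format 76/101 = 75.2% → the hybrid format
Retail: the skills-based format 3/21 = 14.3%, the hybrid format 3/12 = 25.0% → the hybrid format
Overall: the skills-based format 153/289 = 52.9%, the hybrid format 146/242 = 60.3% → the hybrid format
The hybrid format wins overall and in every industry group — no reversal.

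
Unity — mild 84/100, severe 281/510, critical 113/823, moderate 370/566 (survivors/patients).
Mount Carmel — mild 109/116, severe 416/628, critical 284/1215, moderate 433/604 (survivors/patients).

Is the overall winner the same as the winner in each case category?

Mild: Unity 84/100 = 84.0%, Mount Carmel 109/116 = 94.0% → Mount Carmel
Severe: Unity 281/510 = 55.1%, Mount Carmel 416/628 = 66.2% → Mount Carmel
Critical: Unity 113/823 = 13.7%, Mount Carmel 284/1215 = 23.4% → Mount Carmel
Moderate: Unity 370/566 = 65.4%, Mount Carmel 433/604 = 71.7% → Mount Carmel
Overall: Unity 848/1999 = 42.4%, Mount Carmel 1242/2563 = 48.5% → Mount Carmel
Mount Carmel wins overall and in every case group — no reversal.

Yes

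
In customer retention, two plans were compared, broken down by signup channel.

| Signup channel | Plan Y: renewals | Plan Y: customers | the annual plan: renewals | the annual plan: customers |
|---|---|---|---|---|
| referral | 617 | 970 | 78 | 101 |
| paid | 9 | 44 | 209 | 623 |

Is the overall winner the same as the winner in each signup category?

No

Referral: Plan Y 617/970 = 63.6%, the annual plan 78/101 = 77.2% → the annual plan
Paid: Plan Y 9/44 = 20.5%, the annual plan 209/623 = 33.5% → the annual plan
Overall: Plan Y 626/1014 = 61.7%, the annual plan 287/724 = 39.6% → Plan Y
The annual plan wins each signup group but Plan Y wins overall — the comparison reverses. The annual plan's customers skew toward paid, which has a lower base rate.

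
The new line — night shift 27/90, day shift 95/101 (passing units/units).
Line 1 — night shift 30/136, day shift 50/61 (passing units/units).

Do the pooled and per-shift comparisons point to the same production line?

Yes

Night shift: the new line 27/90 = 30.0%, Line 1 30/136 = 22.1% → the new line
Day shift: the new line 95/101 = 94.1%, Line 1 50/61 = 82.0% → the new line
Overall: the new line 122/191 = 63.9%, Line 1 80/197 = 40.6% → the new line
The new line wins overall and in every shift group — no reversal.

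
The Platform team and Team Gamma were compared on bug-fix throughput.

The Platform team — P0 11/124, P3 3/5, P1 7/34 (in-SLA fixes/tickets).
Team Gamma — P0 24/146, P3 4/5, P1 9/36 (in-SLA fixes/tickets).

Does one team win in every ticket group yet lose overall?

P0: the Platform team 11/124 = 8.9%, Team Gamma 24/146 = 16.4% → Team Gamma
P3: the Platform team 3/5 = 60.0%, Team Gamma 4/5 = 80.0% → Team Gamma
P1: the Platform team 7/34 = 20.6%, Team Gamma 9/36 = 25.0% → Team Gamma
Overall: the Platform team 21/163 = 12.9%, Team Gamma 37/187 = 19.8% → Team Gamma
Team Gamma wins overall and in every ticket group — no reversal.

No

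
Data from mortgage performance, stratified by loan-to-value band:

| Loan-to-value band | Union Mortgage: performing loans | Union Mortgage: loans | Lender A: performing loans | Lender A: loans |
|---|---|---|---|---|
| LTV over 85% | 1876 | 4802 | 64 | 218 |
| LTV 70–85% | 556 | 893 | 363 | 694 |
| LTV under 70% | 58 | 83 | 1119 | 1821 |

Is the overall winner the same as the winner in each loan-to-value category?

No

LTV over 85%: Union Mortgage 1876/4802 = 39.1%, Lender A 64/218 = 29.4% → Union Mortgage
LTV 70–85%: Union Mortgage 556/893 = 62.3%, Lender A 363/694 = 52.3% → Union Mortgage
LTV under 70%: Union Mortgage 58/83 = 69.9%, Lender A 1119/1821 = 61.4% → Union Mortgage
Overall: Union Mortgage 2490/5778 = 43.1%, Lender A 1546/2733 = 56.6% → Lender A
Union Mortgage wins each loan-to-value group but Lender A wins overall — the comparison reverses. Union Mortgage's loans skew toward LTV over 85%, which has a lower base rate.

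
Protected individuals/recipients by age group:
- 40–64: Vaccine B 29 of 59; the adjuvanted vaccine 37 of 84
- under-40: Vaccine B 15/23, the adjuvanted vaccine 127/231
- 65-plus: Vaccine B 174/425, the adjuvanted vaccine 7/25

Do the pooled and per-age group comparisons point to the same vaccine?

No

40–64: Vaccine B 29/59 = 49.2%, the adjuvanted vaccine 37/84 = 44.0% → Vaccine B
Under-40: Vaccine B 15/23 = 65.2%, the adjuvanted vaccine 127/231 = 55.0% → Vaccine B
65-plus: Vaccine B 174/425 = 40.9%, the adjuvanted vaccine 7/25 = 28.0% → Vaccine B
Overall: Vaccine B 218/507 = 43.0%, the adjuvanted vaccine 171/340 = 50.3% → the adjuvanted vaccine
Vaccine B wins each age group but the adjuvanted vaccine wins overall — the comparison reverses. Vaccine B's recipients skew toward 65-plus, which has a lower base rate.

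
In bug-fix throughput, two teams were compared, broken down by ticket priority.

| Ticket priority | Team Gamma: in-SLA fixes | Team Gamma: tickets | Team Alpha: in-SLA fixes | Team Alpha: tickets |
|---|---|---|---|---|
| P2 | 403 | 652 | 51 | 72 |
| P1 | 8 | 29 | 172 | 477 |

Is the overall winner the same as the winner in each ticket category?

No

P2: Team Gamma 403/652 = 61.8%, Team Alpha 51/72 = 70.8% → Team Alpha
P1: Team Gamma 8/29 = 27.6%, Team Alpha 172/477 = 36.1% → Team Alpha
Overall: Team Gamma 411/681 = 60.4%, Team Alpha 223/549 = 40.6% → Team Gamma
Team Alpha wins each ticket group but Team Gamma wins overall — the comparison reverses. Team Alpha's tickets skew toward P1, which has a lower base rate.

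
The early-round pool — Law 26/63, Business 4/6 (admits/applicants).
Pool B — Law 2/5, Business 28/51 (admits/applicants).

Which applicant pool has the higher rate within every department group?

the early-round pool

Law: the early-round pool 26/63 = 41.3%, Pool B 2/5 = 40.0% → the early-round pool
Business: the early-round pool 4/6 = 66.7%, Pool B 28/51 = 54.9% → the early-round pool
The early-round pool has the higher rate in both groups.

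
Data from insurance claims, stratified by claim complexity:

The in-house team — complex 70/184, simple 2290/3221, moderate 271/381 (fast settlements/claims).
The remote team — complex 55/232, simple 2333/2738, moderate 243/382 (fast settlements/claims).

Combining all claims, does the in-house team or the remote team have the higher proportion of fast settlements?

Complex: the in-house team 70/184 = 38.0%, the remote team 55/232 = 23.7% → the in-house team
Simple: the in-house team 2290/3221 = 71.1%, the remote team 2333/2738 = 85.2% → the remote team
Moderate: the in-house team 271/381 = 71.1%, the remote team 243/382 = 63.6% → the in-house team
Overall: the in-house team 2631/3786 = 69.5%, the remote team 2631/3352 = 78.5% → the remote team
(Neither sweeps every claim group, but the remote team has the higher pooled rate.)

the remote team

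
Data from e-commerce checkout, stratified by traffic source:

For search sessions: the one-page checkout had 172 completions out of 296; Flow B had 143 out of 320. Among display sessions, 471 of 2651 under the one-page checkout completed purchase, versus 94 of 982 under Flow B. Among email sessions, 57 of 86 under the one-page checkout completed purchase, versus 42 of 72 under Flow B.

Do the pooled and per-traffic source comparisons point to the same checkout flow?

Search: the one-page checkout 172/296 = 58.1%, Flow B 143/320 = 44.7% → the one-page checkout
Display: the one-page checkout 471/2651 = 17.8%, Flow B 94/982 = 9.6% → the one-page checkout
Email: the one-page checkout 57/86 = 66.3%, Flow B 42/72 = 58.3% → the one-page checkout
Overall: the one-page checkout 700/3033 = 23.1%, Flow B 279/1374 = 20.3% → the one-page checkout
The one-page checkout wins overall and in every traffic group — no reversal.

Yes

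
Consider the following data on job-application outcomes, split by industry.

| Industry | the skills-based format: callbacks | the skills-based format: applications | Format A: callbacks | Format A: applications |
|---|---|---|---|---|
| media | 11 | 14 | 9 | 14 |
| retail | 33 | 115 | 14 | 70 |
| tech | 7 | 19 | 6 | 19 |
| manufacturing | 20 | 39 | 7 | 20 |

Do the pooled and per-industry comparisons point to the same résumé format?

Yes

Media: the skills-based format 11/14 = 78.6%, Format A 9/14 = 64.3% → the skills-based format
Retail: the skills-based format 33/115 = 28.7%, Format A 14/70 = 20.0% → the skills-based format
Tech: the skills-based format 7/19 = 36.8%, Format A 6/19 = 31.6% → the skills-based format
Manufacturing: the skills-based format 20/39 = 51.3%, Format A 7/20 = 35.0% → the skills-based format
Overall: the skills-based format 71/187 = 38.0%, Format A 36/123 = 29.3% → the skills-based format
The skills-based format wins overall and in every industry group — no reversal.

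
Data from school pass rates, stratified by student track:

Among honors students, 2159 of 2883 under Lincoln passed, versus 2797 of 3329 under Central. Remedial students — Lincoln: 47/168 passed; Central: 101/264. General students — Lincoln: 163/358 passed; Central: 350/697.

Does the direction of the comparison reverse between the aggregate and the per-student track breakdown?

Honors: Lincoln 2159/2883 = 74.9%, Central 2797/3329 = 84.0% → Central
Remedial: Lincoln 47/168 = 28.0%, Central 101/264 = 38.3% → Central
General: Lincoln 163/358 = 45.5%, Central 350/697 = 50.2% → Central
Overall: Lincoln 2369/3409 = 69.5%, Central 3248/4290 = 75.7% → Central
Central wins overall and in every student group — no reversal.

No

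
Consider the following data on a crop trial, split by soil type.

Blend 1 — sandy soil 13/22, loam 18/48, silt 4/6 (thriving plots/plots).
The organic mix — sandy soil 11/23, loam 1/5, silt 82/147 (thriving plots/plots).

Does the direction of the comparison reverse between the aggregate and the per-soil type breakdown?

Yes

Sandy soil: Blend 1 13/22 = 59.1%, the organic mix 11/23 = 47.8% → Blend 1
Loam: Blend 1 18/48 = 37.5%, the organic mix 1/5 = 20.0% → Blend 1
Silt: Blend 1 4/6 = 66.7%, the organic mix 82/147 = 55.8% → Blend 1
Overall: Blend 1 35/76 = 46.1%, the organic mix 94/175 = 53.7% → the organic mix
Blend 1 wins each soil group but the organic mix wins overall — the comparison reverses. Blend 1's plots skew toward loam, which has a lower base rate.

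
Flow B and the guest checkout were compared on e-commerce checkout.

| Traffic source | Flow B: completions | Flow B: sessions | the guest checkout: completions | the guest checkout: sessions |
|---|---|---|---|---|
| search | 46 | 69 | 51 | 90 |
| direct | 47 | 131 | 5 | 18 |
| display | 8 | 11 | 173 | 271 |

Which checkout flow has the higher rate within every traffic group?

Flow B

Search: Flow B 46/69 = 66.7%, the guest checkout 51/90 = 56.7% → Flow B
Direct: Flow B 47/131 = 35.9%, the guest checkout 5/18 = 27.8% → Flow B
Display: Flow B 8/11 = 72.7%, the guest checkout 173/271 = 63.8% → Flow B
Flow B has the higher rate in all 3 groups.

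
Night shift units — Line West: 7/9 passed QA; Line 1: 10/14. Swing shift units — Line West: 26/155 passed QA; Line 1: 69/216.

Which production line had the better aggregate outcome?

Night shift: Line West 7/9 = 77.8%, Line 1 10/14 = 71.4% → Line West
Swing shift: Line West 26/155 = 16.8%, Line 1 69/216 = 31.9% → Line 1
Overall: Line West 33/164 = 20.1%, Line 1 79/230 = 34.3% → Line 1
(Neither sweeps every shift group, but Line 1 has the higher pooled rate.)

Line 1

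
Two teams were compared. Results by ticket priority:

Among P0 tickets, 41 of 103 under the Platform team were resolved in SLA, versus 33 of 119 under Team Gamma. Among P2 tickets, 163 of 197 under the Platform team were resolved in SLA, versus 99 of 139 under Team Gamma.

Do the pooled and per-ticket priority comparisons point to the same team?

Yes

P0: the Platform team 41/103 = 39.8%, Team Gamma 33/119 = 27.7% → the Platform team
P2: the Platform team 163/197 = 82.7%, Team Gamma 99/139 = 71.2% → the Platform team
Overall: the Platform team 204/300 = 68.0%, Team Gamma 132/258 = 51.2% → the Platform team
The Platform team wins overall and in every ticket group — no reversal.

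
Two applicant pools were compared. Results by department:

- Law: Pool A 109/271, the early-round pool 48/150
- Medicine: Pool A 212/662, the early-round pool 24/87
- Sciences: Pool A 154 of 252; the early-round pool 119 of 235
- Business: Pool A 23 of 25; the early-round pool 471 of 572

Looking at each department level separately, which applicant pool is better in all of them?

Pool A

Law: Pool A 109/271 = 40.2%, the early-round pool 48/150 = 32.0% → Pool A
Medicine: Pool A 212/662 = 32.0%, the early-round pool 24/87 = 27.6% → Pool A
Sciences: Pool A 154/252 = 61.1%, the early-round pool 119/235 = 50.6% → Pool A
Business: Pool A 23/25 = 92.0%, the early-round pool 471/572 = 82.3% → Pool A
Pool A has the higher rate in all 4 groups.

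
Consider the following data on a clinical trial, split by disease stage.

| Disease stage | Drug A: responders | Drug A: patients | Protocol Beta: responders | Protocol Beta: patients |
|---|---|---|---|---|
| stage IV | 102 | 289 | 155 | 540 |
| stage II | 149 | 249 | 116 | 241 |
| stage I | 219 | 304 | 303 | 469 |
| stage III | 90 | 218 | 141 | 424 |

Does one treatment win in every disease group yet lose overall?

No

Stage IV: Drug A 102/289 = 35.3%, Protocol Beta 155/540 = 28.7% → Drug A
Stage II: Drug A 149/249 = 59.8%, Protocol Beta 116/241 = 48.1% → Drug A
Stage I: Drug A 219/304 = 72.0%, Protocol Beta 303/469 = 64.6% → Drug A
Stage III: Drug A 90/218 = 41.3%, Protocol Beta 141/424 = 33.3% → Drug A
Overall: Drug A 560/1060 = 52.8%, Protocol Beta 715/1674 = 42.7% → Drug A
Drug A wins overall and in every disease group — no reversal.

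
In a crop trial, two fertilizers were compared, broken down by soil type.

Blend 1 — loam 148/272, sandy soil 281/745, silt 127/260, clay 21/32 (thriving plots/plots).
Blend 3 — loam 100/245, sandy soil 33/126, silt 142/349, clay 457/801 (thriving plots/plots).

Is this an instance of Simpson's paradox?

Yes

Loam: Blend 1 148/272 = 54.4%, Blend 3 100/245 = 40.8% → Blend 1
Sandy soil: Blend 1 281/745 = 37.7%, Blend 3 33/126 = 26.2% → Blend 1
Silt: Blend 1 127/260 = 48.8%, Blend 3 142/349 = 40.7% → Blend 1
Clay: Blend 1 21/32 = 65.6%, Blend 3 457/801 = 57.1% → Blend 1
Overall: Blend 1 577/1309 = 44.1%, Blend 3 732/1521 = 48.1% → Blend 3
Blend 1 wins each soil group but Blend 3 wins overall — the comparison reverses. Blend 1's plots skew toward sandy soil, which has a lower base rate.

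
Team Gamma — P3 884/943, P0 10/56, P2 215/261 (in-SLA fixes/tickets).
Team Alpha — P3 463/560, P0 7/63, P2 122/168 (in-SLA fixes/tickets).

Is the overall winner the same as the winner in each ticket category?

P3: Team Gamma 884/943 = 93.7%, Team Alpha 463/560 = 82.7% → Team Gamma
P0: Team Gamma 10/56 = 17.9%, Team Alpha 7/63 = 11.1% → Team Gamma
P2: Team Gamma 215/261 = 82.4%, Team Alpha 122/168 = 72.6% → Team Gamma
Overall: Team Gamma 1109/1260 = 88.0%, Team Alpha 592/791 = 74.8% → Team Gamma
Team Gamma wins overall and in every ticket group — no reversal.

Yes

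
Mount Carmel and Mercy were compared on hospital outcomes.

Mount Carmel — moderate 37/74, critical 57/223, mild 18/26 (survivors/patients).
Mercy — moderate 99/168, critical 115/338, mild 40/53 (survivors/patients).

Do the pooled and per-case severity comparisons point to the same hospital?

Moderate: Mount Carmel 37/74 = 50.0%, Mercy 99/168 = 58.9% → Mercy
Critical: Mount Carmel 57/223 = 25.6%, Mercy 115/338 = 34.0% → Mercy
Mild: Mount Carmel 18/26 = 69.2%, Mercy 40/53 = 75.5% → Mercy
Overall: Mount Carmel 112/323 = 34.7%, Mercy 254/559 = 45.4% → Mercy
Mercy wins overall and in every case group — no reversal.

Yes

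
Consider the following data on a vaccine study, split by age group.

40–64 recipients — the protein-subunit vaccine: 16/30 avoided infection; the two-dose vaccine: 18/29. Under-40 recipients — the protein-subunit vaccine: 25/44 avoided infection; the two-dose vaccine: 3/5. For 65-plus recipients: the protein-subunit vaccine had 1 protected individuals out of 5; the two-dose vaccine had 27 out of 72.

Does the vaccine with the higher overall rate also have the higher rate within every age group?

40–64: the protein-subunit vaccine 16/30 = 53.3%, the two-dose vaccine 18/29 = 62.1% → the two-dose vaccine
Under-40: the protein-subunit vaccine 25/44 = 56.8%, the two-dose vaccine 3/5 = 60.0% → the two-dose vaccine
65-plus: the protein-subunit vaccine 1/5 = 20.0%, the two-dose vaccine 27/72 = 37.5% → the two-dose vaccine
Overall: the protein-subunit vaccine 42/79 = 53.2%, the two-dose vaccine 48/106 = 45.3% → the protein-subunit vaccine
The two-dose vaccine wins each age group but the protein-subunit vaccine wins overall — the comparison reverses. The two-dose vaccine's recipients skew toward 65-plus, which has a lower base rate.

No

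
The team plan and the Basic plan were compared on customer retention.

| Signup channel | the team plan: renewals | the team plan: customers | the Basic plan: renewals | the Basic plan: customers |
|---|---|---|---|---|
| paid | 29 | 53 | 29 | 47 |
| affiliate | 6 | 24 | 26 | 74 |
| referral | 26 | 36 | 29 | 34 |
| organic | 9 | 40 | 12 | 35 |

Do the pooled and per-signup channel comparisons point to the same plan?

Paid: the team plan 29/53 = 54.7%, the Basic plan 29/47 = 61.7% → the Basic plan
Affiliate: the team plan 6/24 = 25.0%, the Basic plan 26/74 = 35.1% → the Basic plan
Referral: the team plan 26/36 = 72.2%, the Basic plan 29/34 = 85.3% → the Basic plan
Organic: the team plan 9/40 = 22.5%, the Basic plan 12/35 = 34.3% → the Basic plan
Overall: the team plan 70/153 = 45.8%, the Basic plan 96/190 = 50.5% → the Basic plan
The Basic plan wins overall and in every signup group — no reversal.

Yes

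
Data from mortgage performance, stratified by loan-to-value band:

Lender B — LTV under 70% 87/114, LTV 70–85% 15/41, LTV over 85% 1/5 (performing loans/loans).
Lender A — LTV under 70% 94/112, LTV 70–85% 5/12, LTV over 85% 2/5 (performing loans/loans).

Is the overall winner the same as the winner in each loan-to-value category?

LTV under 70%: Lender B 87/114 = 76.3%, Lender A 94/112 = 83.9% → Lender A
LTV 70–85%: Lender B 15/41 = 36.6%, Lender A 5/12 = 41.7% → Lender A
LTV over 85%: Lender B 1/5 = 20.0%, Lender A 2/5 = 40.0% → Lender A
Overall: Lender B 103/160 = 64.4%, Lender A 101/129 = 78.3% → Lender A
Lender A wins overall and in every loan-to-value group — no reversal.

Yes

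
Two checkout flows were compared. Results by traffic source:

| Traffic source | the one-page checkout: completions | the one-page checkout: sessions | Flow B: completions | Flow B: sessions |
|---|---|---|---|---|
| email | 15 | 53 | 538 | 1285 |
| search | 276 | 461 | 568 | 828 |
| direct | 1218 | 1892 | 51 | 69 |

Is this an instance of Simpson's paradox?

Email: the one-page checkout 15/53 = 28.3%, Flow B 538/1285 = 41.9% → Flow B
Search: the one-page checkout 276/461 = 59.9%, Flow B 568/828 = 68.6% → Flow B
Direct: the one-page checkout 1218/1892 = 64.4%, Flow B 51/69 = 73.9% → Flow B
Overall: the one-page checkout 1509/2406 = 62.7%, Flow B 1157/2182 = 53.0% → the one-page checkout
Flow B wins each traffic group but the one-page checkout wins overall — the comparison reverses. Flow B's sessions skew toward email, which has a lower base rate.

Yes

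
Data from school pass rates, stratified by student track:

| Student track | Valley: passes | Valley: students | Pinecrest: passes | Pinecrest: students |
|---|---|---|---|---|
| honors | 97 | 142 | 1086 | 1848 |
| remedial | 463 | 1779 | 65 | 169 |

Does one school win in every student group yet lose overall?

Honors: Valley 97/142 = 68.3%, Pinecrest 1086/1848 = 58.8% → Valley
Remedial: Valley 463/1779 = 26.0%, Pinecrest 65/169 = 38.5% → Pinecrest
Overall: Valley 560/1921 = 29.2%, Pinecrest 1151/2017 = 57.1% → Pinecrest
Neither sweeps: Valley wins 1 of 2 groups, Pinecrest wins 1. Pinecrest wins overall but not every group — no Simpson reversal.

No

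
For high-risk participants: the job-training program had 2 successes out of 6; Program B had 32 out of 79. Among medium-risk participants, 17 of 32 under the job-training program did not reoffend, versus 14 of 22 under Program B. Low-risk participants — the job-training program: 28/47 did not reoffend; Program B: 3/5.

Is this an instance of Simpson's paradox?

High-risk: the job-training program 2/6 = 33.3%, Program B 32/79 = 40.5% → Program B
Medium-risk: the job-training program 17/32 = 53.1%, Program B 14/22 = 63.6% → Program B
Low-risk: the job-training program 28/47 = 59.6%, Program B 3/5 = 60.0% → Program B
Overall: the job-training program 47/85 = 55.3%, Program B 49/106 = 46.2% → the job-training program
Program B wins each risk group but the job-training program wins overall — the comparison reverses. Program B's participants skew toward high-risk, which has a lower base rate.

Yes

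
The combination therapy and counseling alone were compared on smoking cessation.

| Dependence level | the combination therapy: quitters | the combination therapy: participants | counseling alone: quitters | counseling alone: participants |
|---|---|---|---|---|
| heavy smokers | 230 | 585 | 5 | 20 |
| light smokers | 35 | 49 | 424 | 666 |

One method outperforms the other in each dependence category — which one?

the combination therapy

Heavy smokers: the combination therapy 230/585 = 39.3%, counseling alone 5/20 = 25.0% → the combination therapy
Light smokers: the combination therapy 35/49 = 71.4%, counseling alone 424/666 = 63.7% → the combination therapy
The combination therapy has the higher rate in both groups.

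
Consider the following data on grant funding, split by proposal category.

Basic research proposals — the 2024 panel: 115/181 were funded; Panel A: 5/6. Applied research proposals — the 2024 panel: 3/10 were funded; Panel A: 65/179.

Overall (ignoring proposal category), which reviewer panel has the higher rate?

Basic research: the 2024 panel 115/181 = 63.5%, Panel A 5/6 = 83.3% → Panel A
Applied research: the 2024 panel 3/10 = 30.0%, Panel A 65/179 = 36.3% → Panel A
Overall: the 2024 panel 118/191 = 61.8%, Panel A 70/185 = 37.8% → the 2024 panel
(Panel A wins every proposal group but the 2024 panel wins overall — Panel A's proposals skew toward the low-rate applied research group.)

the 2024 panel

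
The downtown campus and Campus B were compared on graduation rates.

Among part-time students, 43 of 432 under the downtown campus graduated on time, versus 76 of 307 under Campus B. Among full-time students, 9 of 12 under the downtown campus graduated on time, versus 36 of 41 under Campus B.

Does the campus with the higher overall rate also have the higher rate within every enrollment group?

Yes

Part-time: the downtown campus 43/432 = 10.0%, Campus B 76/307 = 24.8% → Campus B
Full-time: the downtown campus 9/12 = 75.0%, Campus B 36/41 = 87.8% → Campus B
Overall: the downtown campus 52/444 = 11.7%, Campus B 112/348 = 32.2% → Campus B
Campus B wins overall and in every enrollment group — no reversal.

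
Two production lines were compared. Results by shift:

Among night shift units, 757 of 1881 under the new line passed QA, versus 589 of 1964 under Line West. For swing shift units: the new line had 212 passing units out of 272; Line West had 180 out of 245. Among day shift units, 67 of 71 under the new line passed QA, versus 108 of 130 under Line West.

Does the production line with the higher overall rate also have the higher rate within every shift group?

Night shift: the new line 757/1881 = 40.2%, Line West 589/1964 = 30.0% → the new line
Swing shift: the new line 212/272 = 77.9%, Line West 180/245 = 73.5% → the new line
Day shift: the new line 67/71 = 94.4%, Line West 108/130 = 83.1% → the new line
Overall: the new line 1036/2224 = 46.6%, Line West 877/2339 = 37.5% → the new line
The new line wins overall and in every shift group — no reversal.

Yes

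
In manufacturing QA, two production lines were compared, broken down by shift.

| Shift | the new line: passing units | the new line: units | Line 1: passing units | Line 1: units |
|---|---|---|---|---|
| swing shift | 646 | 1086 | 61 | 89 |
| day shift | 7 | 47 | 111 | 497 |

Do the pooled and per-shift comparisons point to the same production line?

Swing shift: the new line 646/1086 = 59.5%, Line 1 61/89 = 68.5% → Line 1
Day shift: the new line 7/47 = 14.9%, Line 1 111/497 = 22.3% → Line 1
Overall: the new line 653/1133 = 57.6%, Line 1 172/586 = 29.4% → the new line
Line 1 wins each shift group but the new line wins overall — the comparison reverses. Line 1's units skew toward day shift, which has a lower base rate.

No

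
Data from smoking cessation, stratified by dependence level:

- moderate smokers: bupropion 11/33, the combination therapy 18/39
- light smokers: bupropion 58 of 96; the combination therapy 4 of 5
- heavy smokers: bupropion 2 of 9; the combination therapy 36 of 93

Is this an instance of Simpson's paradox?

Yes

Moderate smokers: bupropion 11/33 = 33.3%, the combination therapy 18/39 = 46.2% → the combination therapy
Light smokers: bupropion 58/96 = 60.4%, the combination therapy 4/5 = 80.0% → the combination therapy
Heavy smokers: bupropion 2/9 = 22.2%, the combination therapy 36/93 = 38.7% → the combination therapy
Overall: bupropion 71/138 = 51.4%, the combination therapy 58/137 = 42.3% → bupropion
The combination therapy wins each dependence group but bupropion wins overall — the comparison reverses. The combination therapy's participants skew toward heavy smokers, which has a lower base rate.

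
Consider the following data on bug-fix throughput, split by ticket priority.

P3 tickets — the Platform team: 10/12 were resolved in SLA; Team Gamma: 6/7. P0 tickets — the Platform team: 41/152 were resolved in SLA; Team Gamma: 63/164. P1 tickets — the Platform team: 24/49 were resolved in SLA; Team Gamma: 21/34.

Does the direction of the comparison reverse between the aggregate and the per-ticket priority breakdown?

P3: the Platform team 10/12 = 83.3%, Team Gamma 6/7 = 85.7% → Team Gamma
P0: the Platform team 41/152 = 27.0%, Team Gamma 63/164 = 38.4% → Team Gamma
P1: the Platform team 24/49 = 49.0%, Team Gamma 21/34 = 61.8% → Team Gamma
Overall: the Platform team 75/213 = 35.2%, Team Gamma 90/205 = 43.9% → Team Gamma
Team Gamma wins overall and in every ticket group — no reversal.

No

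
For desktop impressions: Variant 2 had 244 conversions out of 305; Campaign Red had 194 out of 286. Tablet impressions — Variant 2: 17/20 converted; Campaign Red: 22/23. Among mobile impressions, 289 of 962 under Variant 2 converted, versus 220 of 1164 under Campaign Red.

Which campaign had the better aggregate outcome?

Variant 2

Desktop: Variant 2 244/305 = 80.0%, Campaign Red 194/286 = 67.8% → Variant 2
Tablet: Variant 2 17/20 = 85.0%, Campaign Red 22/23 = 95.7% → Campaign Red
Mobile: Variant 2 289/962 = 30.0%, Campaign Red 220/1164 = 18.9% → Variant 2
Overall: Variant 2 550/1287 = 42.7%, Campaign Red 436/1473 = 29.6% → Variant 2
(Neither sweeps every device group, but Variant 2 has the higher pooled rate.)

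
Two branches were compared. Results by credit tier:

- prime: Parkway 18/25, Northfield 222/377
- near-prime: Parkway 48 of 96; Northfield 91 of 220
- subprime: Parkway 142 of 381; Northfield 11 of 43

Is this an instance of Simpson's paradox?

Yes

Prime: Parkway 18/25 = 72.0%, Northfield 222/377 = 58.9% → Parkway
Near-prime: Parkway 48/96 = 50.0%, Northfield 91/220 = 41.4% → Parkway
Subprime: Parkway 142/381 = 37.3%, Northfield 11/43 = 25.6% → Parkway
Overall: Parkway 208/502 = 41.4%, Northfield 324/640 = 50.6% → Northfield
Parkway wins each credit group but Northfield wins overall — the comparison reverses. Parkway's applications skew toward subprime, which has a lower base rate.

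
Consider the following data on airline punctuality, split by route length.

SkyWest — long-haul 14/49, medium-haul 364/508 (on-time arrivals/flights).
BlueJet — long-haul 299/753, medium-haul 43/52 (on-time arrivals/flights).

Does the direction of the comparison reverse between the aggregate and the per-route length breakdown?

Long-haul: SkyWest 14/49 = 28.6%, BlueJet 299/753 = 39.7% → BlueJet
Medium-haul: SkyWest 364/508 = 71.7%, BlueJet 43/52 = 82.7% → BlueJet
Overall: SkyWest 378/557 = 67.9%, BlueJet 342/805 = 42.5% → SkyWest
BlueJet wins each route group but SkyWest wins overall — the comparison reverses. BlueJet's flights skew toward long-haul, which has a lower base rate.

Yes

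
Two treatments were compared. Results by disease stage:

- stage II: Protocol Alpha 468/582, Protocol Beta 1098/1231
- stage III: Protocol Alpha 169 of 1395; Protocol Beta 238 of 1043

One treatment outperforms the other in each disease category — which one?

Protocol Beta

Stage II: Protocol Alpha 468/582 = 80.4%, Protocol Beta 1098/1231 = 89.2% → Protocol Beta
Stage III: Protocol Alpha 169/1395 = 12.1%, Protocol Beta 238/1043 = 22.8% → Protocol Beta
Protocol Beta has the higher rate in both groups.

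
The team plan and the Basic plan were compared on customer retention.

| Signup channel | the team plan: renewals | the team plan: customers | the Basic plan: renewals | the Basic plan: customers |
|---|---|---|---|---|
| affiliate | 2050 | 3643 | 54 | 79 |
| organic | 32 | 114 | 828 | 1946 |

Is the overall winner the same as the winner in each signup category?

Affiliate: the team plan 2050/3643 = 56.3%, the Basic plan 54/79 = 68.4% → the Basic plan
Organic: the team plan 32/114 = 28.1%, the Basic plan 828/1946 = 42.5% → the Basic plan
Overall: the team plan 2082/3757 = 55.4%, the Basic plan 882/2025 = 43.6% → the team plan
The Basic plan wins each signup group but the team plan wins overall — the comparison reverses. The Basic plan's customers skew toward organic, which has a lower base rate.

No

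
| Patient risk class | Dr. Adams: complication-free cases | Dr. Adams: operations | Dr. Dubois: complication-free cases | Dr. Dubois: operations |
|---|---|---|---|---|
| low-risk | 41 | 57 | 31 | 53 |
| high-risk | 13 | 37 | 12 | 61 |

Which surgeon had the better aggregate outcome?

Dr. Adams

Low-risk: Dr. Adams 41/57 = 71.9%, Dr. Dubois 31/53 = 58.5% → Dr. Adams
High-risk: Dr. Adams 13/37 = 35.1%, Dr. Dubois 12/61 = 19.7% → Dr. Adams
Overall: Dr. Adams 54/94 = 57.4%, Dr. Dubois 43/114 = 37.7% → Dr. Adams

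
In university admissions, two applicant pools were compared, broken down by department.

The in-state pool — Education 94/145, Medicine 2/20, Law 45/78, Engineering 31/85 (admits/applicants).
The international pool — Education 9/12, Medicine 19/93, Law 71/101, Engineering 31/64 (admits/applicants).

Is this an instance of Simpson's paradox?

Yes

Education: the in-state pool 94/145 = 64.8%, the international pool 9/12 = 75.0% → the international pool
Medicine: the in-state pool 2/20 = 10.0%, the international pool 19/93 = 20.4% → the international pool
Law: the in-state pool 45/78 = 57.7%, the international pool 71/101 = 70.3% → the international pool
Engineering: the in-state pool 31/85 = 36.5%, the international pool 31/64 = 48.4% → the international pool
Overall: the in-state pool 172/328 = 52.4%, the international pool 130/270 = 48.1% → the in-state pool
The international pool wins each department group but the in-state pool wins overall — the comparison reverses. The international pool's applicants skew toward Medicine, which has a lower base rate.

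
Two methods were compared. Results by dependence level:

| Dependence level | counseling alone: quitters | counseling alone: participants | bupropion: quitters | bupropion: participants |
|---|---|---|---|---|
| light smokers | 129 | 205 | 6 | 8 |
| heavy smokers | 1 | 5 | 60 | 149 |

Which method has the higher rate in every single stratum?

bupropion

Light smokers: counseling alone 129/205 = 62.9%, bupropion 6/8 = 75.0% → bupropion
Heavy smokers: counseling alone 1/5 = 20.0%, bupropion 60/149 = 40.3% → bupropion
Bupropion has the higher rate in both groups.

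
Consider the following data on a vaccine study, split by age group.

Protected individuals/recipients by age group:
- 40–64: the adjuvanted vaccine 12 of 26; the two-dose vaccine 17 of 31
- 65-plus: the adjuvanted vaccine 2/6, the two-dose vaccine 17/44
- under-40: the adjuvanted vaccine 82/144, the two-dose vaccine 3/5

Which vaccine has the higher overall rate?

40–64: the adjuvanted vaccine 12/26 = 46.2%, the two-dose vaccine 17/31 = 54.8% → the two-dose vaccine
65-plus: the adjuvanted vaccine 2/6 = 33.3%, the two-dose vaccine 17/44 = 38.6% → the two-dose vaccine
Under-40: the adjuvanted vaccine 82/144 = 56.9%, the two-dose vaccine 3/5 = 60.0% → the two-dose vaccine
Overall: the adjuvanted vaccine 96/176 = 54.5%, the two-dose vaccine 37/80 = 46.2% → the adjuvanted vaccine
(The two-dose vaccine wins every age group but the adjuvanted vaccine wins overall — the two-dose vaccine's recipients skew toward the low-rate 65-plus group.)

the adjuvanted vaccine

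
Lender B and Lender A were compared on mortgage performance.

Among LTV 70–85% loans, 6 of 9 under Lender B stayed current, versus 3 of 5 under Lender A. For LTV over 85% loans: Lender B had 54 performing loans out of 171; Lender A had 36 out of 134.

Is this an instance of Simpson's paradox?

LTV 70–85%: Lender B 6/9 = 66.7%, Lender A 3/5 = 60.0% → Lender B
LTV over 85%: Lender B 54/171 = 31.6%, Lender A 36/134 = 26.9% → Lender B
Overall: Lender B 60/180 = 33.3%, Lender A 39/139 = 28.1% → Lender B
Lender B wins overall and in every loan-to-value group — no reversal.

No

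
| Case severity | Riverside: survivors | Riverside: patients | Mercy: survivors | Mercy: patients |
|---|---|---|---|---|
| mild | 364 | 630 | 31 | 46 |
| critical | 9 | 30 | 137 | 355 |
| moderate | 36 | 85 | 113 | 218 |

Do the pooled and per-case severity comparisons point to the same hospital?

Mild: Riverside 364/630 = 57.8%, Mercy 31/46 = 67.4% → Mercy
Critical: Riverside 9/30 = 30.0%, Mercy 137/355 = 38.6% → Mercy
Moderate: Riverside 36/85 = 42.4%, Mercy 113/218 = 51.8% → Mercy
Overall: Riverside 409/745 = 54.9%, Mercy 281/619 = 45.4% → Riverside
Mercy wins each case group but Riverside wins overall — the comparison reverses. Mercy's patients skew toward critical, which has a lower base rate.

No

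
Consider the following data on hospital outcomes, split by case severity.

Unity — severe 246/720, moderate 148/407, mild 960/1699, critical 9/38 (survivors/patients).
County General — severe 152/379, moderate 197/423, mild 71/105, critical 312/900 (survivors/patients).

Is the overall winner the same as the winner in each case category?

No

Severe: Unity 246/720 = 34.2%, County General 152/379 = 40.1% → County General
Moderate: Unity 148/407 = 36.4%, County General 197/423 = 46.6% → County General
Mild: Unity 960/1699 = 56.5%, County General 71/105 = 67.6% → County General
Critical: Unity 9/38 = 23.7%, County General 312/900 = 34.7% → County General
Overall: Unity 1363/2864 = 47.6%, County General 732/1807 = 40.5% → Unity
County General wins each case group but Unity wins overall — the comparison reverses. County General's patients skew toward critical, which has a lower base rate.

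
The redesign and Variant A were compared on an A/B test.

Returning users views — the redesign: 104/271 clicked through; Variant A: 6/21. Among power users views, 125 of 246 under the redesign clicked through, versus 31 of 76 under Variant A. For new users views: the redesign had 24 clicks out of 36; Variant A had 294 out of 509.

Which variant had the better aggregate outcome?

Variant A

Returning users: the redesign 104/271 = 38.4%, Variant A 6/21 = 28.6% → the redesign
Power users: the redesign 125/246 = 50.8%, Variant A 31/76 = 40.8% → the redesign
New users: the redesign 24/36 = 66.7%, Variant A 294/509 = 57.8% → the redesign
Overall: the redesign 253/553 = 45.8%, Variant A 331/606 = 54.6% → Variant A
(The redesign wins every user group but Variant A wins overall — the redesign's views skew toward the low-rate returning users group.)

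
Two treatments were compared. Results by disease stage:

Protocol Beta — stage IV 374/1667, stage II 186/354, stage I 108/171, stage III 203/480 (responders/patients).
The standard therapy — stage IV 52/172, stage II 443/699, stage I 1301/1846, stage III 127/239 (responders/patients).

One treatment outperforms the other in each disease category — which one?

the standard therapy

Stage IV: Protocol Beta 374/1667 = 22.4%, the standard therapy 52/172 = 30.2% → the standard therapy
Stage II: Protocol Beta 186/354 = 52.5%, the standard therapy 443/699 = 63.4% → the standard therapy
Stage I: Protocol Beta 108/171 = 63.2%, the standard therapy 1301/1846 = 70.5% → the standard therapy
Stage III: Protocol Beta 203/480 = 42.3%, the standard therapy 127/239 = 53.1% → the standard therapy
The standard therapy has the higher rate in all 4 groups.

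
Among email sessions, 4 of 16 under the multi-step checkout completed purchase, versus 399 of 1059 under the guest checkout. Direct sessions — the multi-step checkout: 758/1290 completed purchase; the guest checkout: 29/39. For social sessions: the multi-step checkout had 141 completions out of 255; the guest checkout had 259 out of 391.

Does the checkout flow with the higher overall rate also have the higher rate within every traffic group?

No

Email: the multi-step checkout 4/16 = 25.0%, the guest checkout 399/1059 = 37.7% → the guest checkout
Direct: the multi-step checkout 758/1290 = 58.8%, the guest checkout 29/39 = 74.4% → the guest checkout
Social: the multi-step checkout 141/255 = 55.3%, the guest checkout 259/391 = 66.2% → the guest checkout
Overall: the multi-step checkout 903/1561 = 57.8%, the guest checkout 687/1489 = 46.1% → the multi-step checkout
The guest checkout wins each traffic group but the multi-step checkout wins overall — the comparison reverses. The guest checkout's sessions skew toward email, which has a lower base rate.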